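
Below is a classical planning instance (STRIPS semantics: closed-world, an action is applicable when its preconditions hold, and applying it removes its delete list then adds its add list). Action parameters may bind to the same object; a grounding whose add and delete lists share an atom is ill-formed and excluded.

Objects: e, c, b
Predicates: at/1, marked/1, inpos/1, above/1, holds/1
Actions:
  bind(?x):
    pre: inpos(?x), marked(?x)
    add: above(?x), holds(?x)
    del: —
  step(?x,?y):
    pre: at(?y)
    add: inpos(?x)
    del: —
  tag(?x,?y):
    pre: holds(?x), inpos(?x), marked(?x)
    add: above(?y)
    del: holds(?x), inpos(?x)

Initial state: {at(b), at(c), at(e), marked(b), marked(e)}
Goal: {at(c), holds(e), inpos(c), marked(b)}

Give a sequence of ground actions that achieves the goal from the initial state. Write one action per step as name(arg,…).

1. step(e,e)  →  {at(b), at(c), at(e), inpos(e), marked(b), marked(e)}
2. bind(e)  →  {above(e), at(b), at(c), at(e), holds(e), inpos(e), marked(b), marked(e)}
3. step(c,e)  →  {above(e), at(b), at(c), at(e), holds(e), inpos(c), inpos(e), marked(b), marked(e)}

step(e,e); bind(e); step(c,e)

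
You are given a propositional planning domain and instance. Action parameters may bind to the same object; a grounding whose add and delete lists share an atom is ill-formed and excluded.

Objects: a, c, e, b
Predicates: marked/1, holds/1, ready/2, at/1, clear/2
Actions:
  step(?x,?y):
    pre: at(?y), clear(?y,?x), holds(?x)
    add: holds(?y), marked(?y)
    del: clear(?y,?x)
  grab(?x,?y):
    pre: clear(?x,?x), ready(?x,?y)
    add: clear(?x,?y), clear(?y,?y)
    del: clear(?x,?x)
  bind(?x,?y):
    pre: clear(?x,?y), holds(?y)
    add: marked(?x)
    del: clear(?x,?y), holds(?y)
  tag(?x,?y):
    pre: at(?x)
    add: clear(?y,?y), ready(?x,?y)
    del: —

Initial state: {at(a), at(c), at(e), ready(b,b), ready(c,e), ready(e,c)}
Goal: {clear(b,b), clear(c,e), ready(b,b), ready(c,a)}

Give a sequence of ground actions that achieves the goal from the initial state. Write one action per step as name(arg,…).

tag(a,c); grab(c,e); tag(a,b); tag(c,a)

1. tag(a,c)  →  {at(a), at(c), at(e), clear(c,c), ready(a,c), ready(b,b), ready(c,e), ready(e,c)}
2. grab(c,e)  →  {at(a), at(c), at(e), clear(c,e), clear(e,e), ready(a,c), ready(b,b), ready(c,e), ready(e,c)}
3. tag(a,b)  →  {at(a), at(c), at(e), clear(b,b), clear(c,e), clear(e,e), ready(a,b), ready(a,c), ready(b,b), ready(c,e), ready(e,c)}
4. tag(c,a)  →  {at(a), at(c), at(e), clear(a,a), clear(b,b), clear(c,e), clear(e,e), ready(a,b), ready(a,c), ready(b,b), ready(c,a), ready(c,e), ready(e,c)}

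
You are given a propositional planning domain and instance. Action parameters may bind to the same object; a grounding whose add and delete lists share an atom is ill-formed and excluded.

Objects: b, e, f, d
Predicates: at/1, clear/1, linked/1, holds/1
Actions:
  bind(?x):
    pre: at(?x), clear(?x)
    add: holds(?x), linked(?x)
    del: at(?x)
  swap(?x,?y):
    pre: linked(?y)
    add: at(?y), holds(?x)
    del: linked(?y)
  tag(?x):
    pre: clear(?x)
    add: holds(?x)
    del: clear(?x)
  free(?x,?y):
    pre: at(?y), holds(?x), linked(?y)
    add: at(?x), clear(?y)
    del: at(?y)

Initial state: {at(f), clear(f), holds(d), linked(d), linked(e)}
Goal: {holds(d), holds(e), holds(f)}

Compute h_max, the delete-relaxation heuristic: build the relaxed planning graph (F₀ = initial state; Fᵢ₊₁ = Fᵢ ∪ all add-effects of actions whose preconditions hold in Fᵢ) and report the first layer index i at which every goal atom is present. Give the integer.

1

F0 = init (5 atoms)
F1 = F0 ∪ {at(d), at(e), holds(b), holds(e), holds(f), linked(f)}  (11 atoms)
goal ⊆ F1  ⇒  h_max = 1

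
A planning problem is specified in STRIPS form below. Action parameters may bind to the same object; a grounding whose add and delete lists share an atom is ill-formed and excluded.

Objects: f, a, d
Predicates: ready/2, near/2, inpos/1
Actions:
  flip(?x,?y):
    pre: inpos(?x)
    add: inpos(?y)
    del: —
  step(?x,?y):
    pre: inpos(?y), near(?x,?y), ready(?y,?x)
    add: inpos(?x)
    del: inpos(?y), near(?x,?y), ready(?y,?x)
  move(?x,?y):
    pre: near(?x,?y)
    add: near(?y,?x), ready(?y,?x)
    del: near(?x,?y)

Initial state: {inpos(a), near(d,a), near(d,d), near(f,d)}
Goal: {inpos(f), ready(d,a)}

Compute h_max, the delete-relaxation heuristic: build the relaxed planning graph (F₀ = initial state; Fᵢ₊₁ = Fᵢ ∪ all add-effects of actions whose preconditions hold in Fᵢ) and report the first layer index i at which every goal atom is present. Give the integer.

F0 = init (4 atoms)
F1 = F0 ∪ {inpos(d), inpos(f), near(a,d), near(d,f), ready(a,d), ready(d,f)}  (10 atoms)
F2 = F1 ∪ {ready(d,a), ready(f,d)}  (12 atoms)
goal ⊆ F2  ⇒  h_max = 2

2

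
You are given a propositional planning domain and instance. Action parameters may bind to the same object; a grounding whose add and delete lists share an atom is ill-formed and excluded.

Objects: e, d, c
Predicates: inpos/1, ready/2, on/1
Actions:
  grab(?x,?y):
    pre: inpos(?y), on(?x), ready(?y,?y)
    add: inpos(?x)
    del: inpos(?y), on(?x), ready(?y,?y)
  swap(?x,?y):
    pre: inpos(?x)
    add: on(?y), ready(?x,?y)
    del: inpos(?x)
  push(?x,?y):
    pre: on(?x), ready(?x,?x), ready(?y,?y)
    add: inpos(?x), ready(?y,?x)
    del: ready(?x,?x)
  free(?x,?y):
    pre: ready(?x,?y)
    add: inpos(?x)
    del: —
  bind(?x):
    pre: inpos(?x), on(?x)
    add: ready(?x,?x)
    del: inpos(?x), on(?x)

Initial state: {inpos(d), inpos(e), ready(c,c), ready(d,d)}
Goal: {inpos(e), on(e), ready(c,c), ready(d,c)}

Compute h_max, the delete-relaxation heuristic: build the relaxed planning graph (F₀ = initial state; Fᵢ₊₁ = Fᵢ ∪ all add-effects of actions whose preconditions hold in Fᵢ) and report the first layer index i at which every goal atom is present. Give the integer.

F0 = init (4 atoms)
F1 = F0 ∪ {inpos(c), on(c), on(d), on(e), ready(d,c), ready(d,e), ready(e,c), ready(e,d), ready(e,e)}  (13 atoms)
goal ⊆ F1  ⇒  h_max = 1

1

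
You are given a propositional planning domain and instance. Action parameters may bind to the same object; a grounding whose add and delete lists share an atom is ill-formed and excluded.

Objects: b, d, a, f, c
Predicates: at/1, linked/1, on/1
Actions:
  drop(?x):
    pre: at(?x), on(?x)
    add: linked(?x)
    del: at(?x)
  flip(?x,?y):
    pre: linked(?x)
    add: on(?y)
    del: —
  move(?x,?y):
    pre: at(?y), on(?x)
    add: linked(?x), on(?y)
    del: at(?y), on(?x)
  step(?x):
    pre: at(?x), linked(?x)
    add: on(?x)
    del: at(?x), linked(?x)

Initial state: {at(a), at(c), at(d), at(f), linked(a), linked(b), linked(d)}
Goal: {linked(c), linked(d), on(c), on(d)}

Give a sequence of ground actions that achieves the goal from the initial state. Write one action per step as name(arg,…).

1. flip(b,d)  →  {at(a), at(c), at(d), at(f), linked(a), linked(b), linked(d), on(d)}
2. flip(b,c)  →  {at(a), at(c), at(d), at(f), linked(a), linked(b), linked(d), on(c), on(d)}
3. drop(c)  →  {at(a), at(d), at(f), linked(a), linked(b), linked(c), linked(d), on(c), on(d)}

flip(b,d); flip(b,c); drop(c)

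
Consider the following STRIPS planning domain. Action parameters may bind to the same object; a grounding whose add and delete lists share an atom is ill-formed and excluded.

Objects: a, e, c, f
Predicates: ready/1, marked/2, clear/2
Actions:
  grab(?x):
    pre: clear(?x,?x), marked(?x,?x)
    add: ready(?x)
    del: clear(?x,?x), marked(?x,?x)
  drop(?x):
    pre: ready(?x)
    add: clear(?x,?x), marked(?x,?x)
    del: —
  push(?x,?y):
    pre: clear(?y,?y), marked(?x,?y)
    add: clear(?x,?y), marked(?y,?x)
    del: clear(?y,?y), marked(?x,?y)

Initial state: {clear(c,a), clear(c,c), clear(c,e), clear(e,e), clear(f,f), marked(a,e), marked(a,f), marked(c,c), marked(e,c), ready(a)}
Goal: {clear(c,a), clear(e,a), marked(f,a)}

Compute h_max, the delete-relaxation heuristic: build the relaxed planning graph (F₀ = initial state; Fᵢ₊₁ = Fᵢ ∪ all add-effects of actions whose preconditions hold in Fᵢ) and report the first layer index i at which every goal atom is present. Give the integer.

2

F0 = init (10 atoms)
F1 = F0 ∪ {clear(a,a), clear(a,e), clear(a,f), clear(e,c), marked(a,a), marked(c,e), marked(e,a), marked(f,a), ready(c)}  (19 atoms)
F2 = F1 ∪ {clear(e,a), clear(f,a)}  (21 atoms)
goal ⊆ F2  ⇒  h_max = 2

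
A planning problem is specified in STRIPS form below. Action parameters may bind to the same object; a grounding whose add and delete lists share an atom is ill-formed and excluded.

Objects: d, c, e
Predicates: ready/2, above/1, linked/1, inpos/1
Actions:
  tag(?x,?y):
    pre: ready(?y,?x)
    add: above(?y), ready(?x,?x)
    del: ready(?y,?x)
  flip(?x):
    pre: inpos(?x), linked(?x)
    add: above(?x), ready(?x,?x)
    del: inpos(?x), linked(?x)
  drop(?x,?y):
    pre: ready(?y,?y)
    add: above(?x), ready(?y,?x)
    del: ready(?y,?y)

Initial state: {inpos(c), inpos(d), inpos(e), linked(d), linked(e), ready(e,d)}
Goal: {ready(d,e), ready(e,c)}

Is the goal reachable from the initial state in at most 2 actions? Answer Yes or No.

No

1. tag(d,e)  →  {above(e), inpos(c), inpos(d), inpos(e), linked(d), linked(e), ready(d,d)}
2. flip(e)  →  {above(e), inpos(c), inpos(d), linked(d), ready(d,d), ready(e,e)}
3. drop(c,e)  →  {above(c), above(e), inpos(c), inpos(d), linked(d), ready(d,d), ready(e,c)}
4. drop(e,d)  →  {above(c), above(e), inpos(c), inpos(d), linked(d), ready(d,e), ready(e,c)}
optimal plan length = 4; 4 > 2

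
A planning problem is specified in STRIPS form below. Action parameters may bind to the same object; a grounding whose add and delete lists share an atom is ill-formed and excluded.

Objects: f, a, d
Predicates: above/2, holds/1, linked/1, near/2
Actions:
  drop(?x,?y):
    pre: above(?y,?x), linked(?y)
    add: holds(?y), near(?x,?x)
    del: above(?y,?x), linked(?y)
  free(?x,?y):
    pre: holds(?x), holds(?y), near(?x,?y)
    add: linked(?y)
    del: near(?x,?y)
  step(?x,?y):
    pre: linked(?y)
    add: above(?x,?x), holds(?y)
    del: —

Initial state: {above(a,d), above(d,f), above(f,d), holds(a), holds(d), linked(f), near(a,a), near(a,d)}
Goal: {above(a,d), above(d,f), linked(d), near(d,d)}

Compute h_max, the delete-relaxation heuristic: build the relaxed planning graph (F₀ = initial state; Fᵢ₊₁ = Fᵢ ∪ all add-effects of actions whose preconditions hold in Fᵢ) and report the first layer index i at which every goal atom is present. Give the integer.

1

F0 = init (8 atoms)
F1 = F0 ∪ {above(a,a), above(d,d), above(f,f), holds(f), linked(a), linked(d), near(d,d)}  (15 atoms)
goal ⊆ F1  ⇒  h_max = 1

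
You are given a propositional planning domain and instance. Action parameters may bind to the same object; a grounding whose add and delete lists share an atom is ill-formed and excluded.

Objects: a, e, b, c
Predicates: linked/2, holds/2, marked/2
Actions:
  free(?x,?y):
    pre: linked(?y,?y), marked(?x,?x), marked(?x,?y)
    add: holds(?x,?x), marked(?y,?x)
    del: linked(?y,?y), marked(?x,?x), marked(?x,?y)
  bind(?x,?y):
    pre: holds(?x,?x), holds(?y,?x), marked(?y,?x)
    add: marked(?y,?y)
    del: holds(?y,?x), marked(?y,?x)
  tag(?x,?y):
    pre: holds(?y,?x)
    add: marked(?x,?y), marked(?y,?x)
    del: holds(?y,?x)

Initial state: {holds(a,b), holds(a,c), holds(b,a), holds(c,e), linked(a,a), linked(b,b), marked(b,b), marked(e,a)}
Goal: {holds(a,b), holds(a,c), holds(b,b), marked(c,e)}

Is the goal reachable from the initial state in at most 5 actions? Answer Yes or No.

1. tag(a,b)  →  {holds(a,b), holds(a,c), holds(c,e), linked(a,a), linked(b,b), marked(a,b), marked(b,a), marked(b,b), marked(e,a)}
2. free(b,a)  →  {holds(a,b), holds(a,c), holds(b,b), holds(c,e), linked(b,b), marked(a,b), marked(e,a)}
3. tag(e,c)  →  {holds(a,b), holds(a,c), holds(b,b), linked(b,b), marked(a,b), marked(c,e), marked(e,a), marked(e,c)}
optimal plan length = 3; 3 ≤ 5

Yes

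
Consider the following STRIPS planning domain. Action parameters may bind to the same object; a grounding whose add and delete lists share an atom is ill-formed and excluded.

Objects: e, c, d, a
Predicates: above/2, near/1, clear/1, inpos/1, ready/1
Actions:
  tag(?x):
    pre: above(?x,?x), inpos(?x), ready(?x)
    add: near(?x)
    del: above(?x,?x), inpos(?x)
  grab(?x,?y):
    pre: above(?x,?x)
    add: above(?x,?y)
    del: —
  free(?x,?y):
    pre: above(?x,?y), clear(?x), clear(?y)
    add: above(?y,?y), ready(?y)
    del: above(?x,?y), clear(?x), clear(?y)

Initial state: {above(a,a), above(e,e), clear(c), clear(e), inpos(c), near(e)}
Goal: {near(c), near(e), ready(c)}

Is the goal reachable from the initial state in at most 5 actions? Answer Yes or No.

Yes

1. grab(e,c)  →  {above(a,a), above(e,c), above(e,e), clear(c), clear(e), inpos(c), near(e)}
2. free(e,c)  →  {above(a,a), above(c,c), above(e,e), inpos(c), near(e), ready(c)}
3. tag(c)  →  {above(a,a), above(e,e), near(c), near(e), ready(c)}
optimal plan length = 3; 3 ≤ 5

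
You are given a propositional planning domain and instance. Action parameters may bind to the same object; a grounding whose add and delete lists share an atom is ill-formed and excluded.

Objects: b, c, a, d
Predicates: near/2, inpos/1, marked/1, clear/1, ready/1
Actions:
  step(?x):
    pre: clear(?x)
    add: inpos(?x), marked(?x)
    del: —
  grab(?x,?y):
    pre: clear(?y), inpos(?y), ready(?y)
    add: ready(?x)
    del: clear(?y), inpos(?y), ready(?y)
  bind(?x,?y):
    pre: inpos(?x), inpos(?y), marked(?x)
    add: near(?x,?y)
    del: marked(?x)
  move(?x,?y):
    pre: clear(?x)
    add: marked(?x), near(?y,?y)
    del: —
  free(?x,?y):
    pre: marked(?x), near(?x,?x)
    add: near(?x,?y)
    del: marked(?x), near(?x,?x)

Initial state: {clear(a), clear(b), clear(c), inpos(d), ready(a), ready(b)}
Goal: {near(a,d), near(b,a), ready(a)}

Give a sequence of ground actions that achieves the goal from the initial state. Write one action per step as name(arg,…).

1. step(b)  →  {clear(a), clear(b), clear(c), inpos(b), inpos(d), marked(b), ready(a), ready(b)}
2. step(a)  →  {clear(a), clear(b), clear(c), inpos(a), inpos(b), inpos(d), marked(a), marked(b), ready(a), ready(b)}
3. bind(b,a)  →  {clear(a), clear(b), clear(c), inpos(a), inpos(b), inpos(d), marked(a), near(b,a), ready(a), ready(b)}
4. bind(a,d)  →  {clear(a), clear(b), clear(c), inpos(a), inpos(b), inpos(d), near(a,d), near(b,a), ready(a), ready(b)}

step(b); step(a); bind(b,a); bind(a,d)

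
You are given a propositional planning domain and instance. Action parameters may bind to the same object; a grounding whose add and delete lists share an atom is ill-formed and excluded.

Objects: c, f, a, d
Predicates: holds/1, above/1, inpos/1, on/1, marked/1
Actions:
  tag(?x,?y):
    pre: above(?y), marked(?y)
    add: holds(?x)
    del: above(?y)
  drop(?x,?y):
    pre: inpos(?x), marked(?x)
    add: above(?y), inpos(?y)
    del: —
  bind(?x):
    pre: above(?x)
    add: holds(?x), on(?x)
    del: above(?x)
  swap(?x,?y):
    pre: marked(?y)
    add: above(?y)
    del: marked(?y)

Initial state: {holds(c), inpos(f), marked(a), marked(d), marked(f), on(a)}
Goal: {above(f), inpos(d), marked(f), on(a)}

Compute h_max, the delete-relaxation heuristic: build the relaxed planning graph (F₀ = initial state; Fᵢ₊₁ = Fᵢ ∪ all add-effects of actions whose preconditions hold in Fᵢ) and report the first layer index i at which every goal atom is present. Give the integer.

1

F0 = init (6 atoms)
F1 = F0 ∪ {above(a), above(c), above(d), above(f), inpos(a), inpos(c), inpos(d)}  (13 atoms)
goal ⊆ F1  ⇒  h_max = 1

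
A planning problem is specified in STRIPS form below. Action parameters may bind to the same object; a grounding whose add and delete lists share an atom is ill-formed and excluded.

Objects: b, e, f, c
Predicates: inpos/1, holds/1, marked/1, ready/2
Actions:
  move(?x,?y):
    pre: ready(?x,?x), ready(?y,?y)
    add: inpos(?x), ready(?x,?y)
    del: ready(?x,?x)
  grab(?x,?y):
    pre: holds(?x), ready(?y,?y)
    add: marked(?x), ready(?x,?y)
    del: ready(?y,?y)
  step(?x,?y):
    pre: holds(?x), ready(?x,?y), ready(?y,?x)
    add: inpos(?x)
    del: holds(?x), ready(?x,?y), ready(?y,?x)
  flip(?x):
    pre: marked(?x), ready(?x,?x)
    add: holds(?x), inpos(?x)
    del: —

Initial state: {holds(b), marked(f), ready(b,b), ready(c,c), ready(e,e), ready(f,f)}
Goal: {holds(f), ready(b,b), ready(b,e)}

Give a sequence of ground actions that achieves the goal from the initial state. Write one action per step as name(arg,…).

1. grab(b,e)  →  {holds(b), marked(b), marked(f), ready(b,b), ready(b,e), ready(c,c), ready(f,f)}
2. flip(f)  →  {holds(b), holds(f), inpos(f), marked(b), marked(f), ready(b,b), ready(b,e), ready(c,c), ready(f,f)}

grab(b,e); flip(f)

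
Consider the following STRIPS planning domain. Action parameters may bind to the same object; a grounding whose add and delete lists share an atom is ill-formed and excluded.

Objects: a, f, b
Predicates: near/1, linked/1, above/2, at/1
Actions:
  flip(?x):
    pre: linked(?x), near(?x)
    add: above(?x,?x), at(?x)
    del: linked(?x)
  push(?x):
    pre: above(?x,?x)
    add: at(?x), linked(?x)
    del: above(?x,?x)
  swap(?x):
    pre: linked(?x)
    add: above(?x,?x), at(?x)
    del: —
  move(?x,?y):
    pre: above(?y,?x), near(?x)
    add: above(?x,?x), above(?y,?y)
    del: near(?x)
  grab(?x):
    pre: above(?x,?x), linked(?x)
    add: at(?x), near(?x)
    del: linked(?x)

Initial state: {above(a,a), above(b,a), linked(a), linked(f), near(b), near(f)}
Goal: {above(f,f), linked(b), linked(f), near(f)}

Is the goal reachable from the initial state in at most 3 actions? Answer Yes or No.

1. swap(f)  →  {above(a,a), above(b,a), above(f,f), at(f), linked(a), linked(f), near(b), near(f)}
2. grab(a)  →  {above(a,a), above(b,a), above(f,f), at(a), at(f), linked(f), near(a), near(b), near(f)}
3. move(a,b)  →  {above(a,a), above(b,a), above(b,b), above(f,f), at(a), at(f), linked(f), near(b), near(f)}
4. push(b)  →  {above(a,a), above(b,a), above(f,f), at(a), at(b), at(f), linked(b), linked(f), near(b), near(f)}
optimal plan length = 4; 4 > 3

No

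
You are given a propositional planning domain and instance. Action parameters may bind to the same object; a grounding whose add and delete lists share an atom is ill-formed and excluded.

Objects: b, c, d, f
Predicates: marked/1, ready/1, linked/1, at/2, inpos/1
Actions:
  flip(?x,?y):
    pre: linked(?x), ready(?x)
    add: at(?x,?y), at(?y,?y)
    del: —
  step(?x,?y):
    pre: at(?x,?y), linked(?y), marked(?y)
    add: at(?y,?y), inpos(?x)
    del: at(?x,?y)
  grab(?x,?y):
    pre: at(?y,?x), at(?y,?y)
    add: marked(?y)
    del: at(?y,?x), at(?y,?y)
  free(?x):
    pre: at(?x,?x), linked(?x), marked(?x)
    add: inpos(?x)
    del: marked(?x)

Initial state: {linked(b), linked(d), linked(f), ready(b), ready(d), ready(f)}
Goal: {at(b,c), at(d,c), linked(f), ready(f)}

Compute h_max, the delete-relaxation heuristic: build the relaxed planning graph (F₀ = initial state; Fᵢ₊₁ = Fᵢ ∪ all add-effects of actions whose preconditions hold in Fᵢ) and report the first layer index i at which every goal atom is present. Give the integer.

F0 = init (6 atoms)
F1 = F0 ∪ {at(b,b), at(b,c), at(b,d), at(b,f), at(c,c), at(d,b), at(d,c), at(d,d), at(d,f), at(f,b), at(f,c), at(f,d), at(f,f)}  (19 atoms)
goal ⊆ F1  ⇒  h_max = 1

1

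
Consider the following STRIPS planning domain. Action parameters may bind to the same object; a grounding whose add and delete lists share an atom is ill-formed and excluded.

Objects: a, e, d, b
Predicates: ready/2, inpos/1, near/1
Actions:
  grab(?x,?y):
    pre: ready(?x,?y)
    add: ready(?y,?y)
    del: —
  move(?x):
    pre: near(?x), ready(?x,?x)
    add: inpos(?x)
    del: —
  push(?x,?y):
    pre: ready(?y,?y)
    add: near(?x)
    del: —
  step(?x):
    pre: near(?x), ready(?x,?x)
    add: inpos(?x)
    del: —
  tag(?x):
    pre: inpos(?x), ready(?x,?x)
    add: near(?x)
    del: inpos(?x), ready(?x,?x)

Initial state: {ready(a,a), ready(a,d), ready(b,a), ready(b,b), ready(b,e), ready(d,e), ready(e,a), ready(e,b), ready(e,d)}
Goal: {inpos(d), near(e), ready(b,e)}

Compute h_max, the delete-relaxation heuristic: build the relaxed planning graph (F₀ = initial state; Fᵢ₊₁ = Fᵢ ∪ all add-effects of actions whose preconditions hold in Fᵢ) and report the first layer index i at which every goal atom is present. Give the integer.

F0 = init (9 atoms)
F1 = F0 ∪ {near(a), near(b), near(d), near(e), ready(d,d), ready(e,e)}  (15 atoms)
F2 = F1 ∪ {inpos(a), inpos(b), inpos(d), inpos(e)}  (19 atoms)
goal ⊆ F2  ⇒  h_max = 2

2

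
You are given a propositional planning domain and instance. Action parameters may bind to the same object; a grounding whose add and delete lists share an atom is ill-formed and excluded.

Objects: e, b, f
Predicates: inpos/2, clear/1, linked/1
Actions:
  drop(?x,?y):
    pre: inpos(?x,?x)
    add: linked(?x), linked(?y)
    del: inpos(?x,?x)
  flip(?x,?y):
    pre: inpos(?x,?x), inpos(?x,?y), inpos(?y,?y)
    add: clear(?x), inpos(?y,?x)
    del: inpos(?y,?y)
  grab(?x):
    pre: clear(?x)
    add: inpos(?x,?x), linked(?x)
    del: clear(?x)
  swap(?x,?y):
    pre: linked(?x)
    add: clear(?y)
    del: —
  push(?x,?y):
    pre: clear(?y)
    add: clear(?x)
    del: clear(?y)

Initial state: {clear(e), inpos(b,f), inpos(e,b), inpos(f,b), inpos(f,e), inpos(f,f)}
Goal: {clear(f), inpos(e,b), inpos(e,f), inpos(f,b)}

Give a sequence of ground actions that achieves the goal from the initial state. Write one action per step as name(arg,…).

1. grab(e)  →  {inpos(b,f), inpos(e,b), inpos(e,e), inpos(f,b), inpos(f,e), inpos(f,f), linked(e)}
2. flip(f,e)  →  {clear(f), inpos(b,f), inpos(e,b), inpos(e,f), inpos(f,b), inpos(f,e), inpos(f,f), linked(e)}

grab(e); flip(f,e)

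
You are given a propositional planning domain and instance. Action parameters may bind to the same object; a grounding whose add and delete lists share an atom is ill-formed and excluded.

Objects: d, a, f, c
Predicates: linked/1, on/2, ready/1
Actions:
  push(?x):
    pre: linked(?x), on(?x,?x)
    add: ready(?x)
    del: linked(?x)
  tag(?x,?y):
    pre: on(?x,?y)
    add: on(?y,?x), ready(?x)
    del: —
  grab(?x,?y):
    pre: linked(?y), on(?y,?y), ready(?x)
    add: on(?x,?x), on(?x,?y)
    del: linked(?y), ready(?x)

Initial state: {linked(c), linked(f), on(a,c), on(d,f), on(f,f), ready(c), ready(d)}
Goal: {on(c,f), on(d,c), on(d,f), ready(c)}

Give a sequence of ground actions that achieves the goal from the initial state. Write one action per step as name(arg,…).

grab(c,f); tag(c,f); grab(d,c)

1. grab(c,f)  →  {linked(c), on(a,c), on(c,c), on(c,f), on(d,f), on(f,f), ready(d)}
2. tag(c,f)  →  {linked(c), on(a,c), on(c,c), on(c,f), on(d,f), on(f,c), on(f,f), ready(c), ready(d)}
3. grab(d,c)  →  {on(a,c), on(c,c), on(c,f), on(d,c), on(d,d), on(d,f), on(f,c), on(f,f), ready(c)}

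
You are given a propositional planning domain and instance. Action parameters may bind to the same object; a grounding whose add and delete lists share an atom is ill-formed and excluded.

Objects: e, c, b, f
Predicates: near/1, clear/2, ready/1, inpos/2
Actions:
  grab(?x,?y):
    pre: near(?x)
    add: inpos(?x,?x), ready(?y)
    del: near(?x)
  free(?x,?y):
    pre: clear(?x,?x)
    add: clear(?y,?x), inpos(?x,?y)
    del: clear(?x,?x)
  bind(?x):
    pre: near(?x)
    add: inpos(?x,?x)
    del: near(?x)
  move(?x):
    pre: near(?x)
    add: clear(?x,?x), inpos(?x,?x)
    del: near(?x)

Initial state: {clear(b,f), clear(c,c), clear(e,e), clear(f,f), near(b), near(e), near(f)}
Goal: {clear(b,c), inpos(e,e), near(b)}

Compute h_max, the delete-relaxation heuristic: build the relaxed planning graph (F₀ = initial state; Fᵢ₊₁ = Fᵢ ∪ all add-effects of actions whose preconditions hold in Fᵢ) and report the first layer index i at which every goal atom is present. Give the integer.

1

F0 = init (7 atoms)
F1 = F0 ∪ {clear(b,b), clear(b,c), clear(b,e), clear(c,e), clear(c,f), clear(e,c), clear(e,f), clear(f,c), clear(f,e), inpos(b,b), inpos(c,b), inpos(c,e), inpos(c,f), inpos(e,b), inpos(e,c), inpos(e,e), inpos(e,f), inpos(f,b), inpos(f,c), inpos(f,e), inpos(f,f), ready(b), ready(c), ready(e), ready(f)}  (32 atoms)
goal ⊆ F1  ⇒  h_max = 1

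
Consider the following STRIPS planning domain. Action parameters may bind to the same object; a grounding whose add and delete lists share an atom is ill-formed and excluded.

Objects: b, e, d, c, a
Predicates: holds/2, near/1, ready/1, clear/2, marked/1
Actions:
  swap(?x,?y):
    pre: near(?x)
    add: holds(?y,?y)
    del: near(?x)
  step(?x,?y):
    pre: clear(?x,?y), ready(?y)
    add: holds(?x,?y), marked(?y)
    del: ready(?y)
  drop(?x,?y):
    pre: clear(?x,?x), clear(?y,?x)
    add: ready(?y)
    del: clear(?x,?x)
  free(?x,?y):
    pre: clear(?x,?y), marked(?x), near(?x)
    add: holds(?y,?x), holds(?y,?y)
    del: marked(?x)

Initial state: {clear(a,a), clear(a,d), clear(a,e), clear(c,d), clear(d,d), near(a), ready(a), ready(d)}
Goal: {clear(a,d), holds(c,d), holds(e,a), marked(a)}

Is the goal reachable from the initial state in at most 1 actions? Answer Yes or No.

1. step(c,d)  →  {clear(a,a), clear(a,d), clear(a,e), clear(c,d), clear(d,d), holds(c,d), marked(d), near(a), ready(a)}
2. step(a,a)  →  {clear(a,a), clear(a,d), clear(a,e), clear(c,d), clear(d,d), holds(a,a), holds(c,d), marked(a), marked(d), near(a)}
3. drop(d,a)  →  {clear(a,a), clear(a,d), clear(a,e), clear(c,d), holds(a,a), holds(c,d), marked(a), marked(d), near(a), ready(a)}
4. free(a,e)  →  {clear(a,a), clear(a,d), clear(a,e), clear(c,d), holds(a,a), holds(c,d), holds(e,a), holds(e,e), marked(d), near(a), ready(a)}
5. step(a,a)  →  {clear(a,a), clear(a,d), clear(a,e), clear(c,d), holds(a,a), holds(c,d), holds(e,a), holds(e,e), marked(a), marked(d), near(a)}
optimal plan length = 5; 5 > 1

No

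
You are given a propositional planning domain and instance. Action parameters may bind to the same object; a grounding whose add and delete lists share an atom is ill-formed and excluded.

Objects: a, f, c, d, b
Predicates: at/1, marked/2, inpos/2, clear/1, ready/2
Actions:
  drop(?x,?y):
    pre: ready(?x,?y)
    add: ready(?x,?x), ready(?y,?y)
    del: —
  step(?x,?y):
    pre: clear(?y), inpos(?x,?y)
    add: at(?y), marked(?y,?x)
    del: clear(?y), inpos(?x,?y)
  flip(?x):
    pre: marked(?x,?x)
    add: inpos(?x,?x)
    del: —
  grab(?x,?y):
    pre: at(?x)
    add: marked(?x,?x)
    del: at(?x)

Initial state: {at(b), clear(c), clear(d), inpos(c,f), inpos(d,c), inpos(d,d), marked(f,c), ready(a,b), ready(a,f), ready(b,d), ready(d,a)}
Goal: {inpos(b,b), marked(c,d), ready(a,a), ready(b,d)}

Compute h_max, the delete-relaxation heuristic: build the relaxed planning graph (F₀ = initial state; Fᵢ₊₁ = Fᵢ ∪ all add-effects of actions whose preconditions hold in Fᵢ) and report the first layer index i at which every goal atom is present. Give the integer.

2

F0 = init (11 atoms)
F1 = F0 ∪ {at(c), at(d), marked(b,b), marked(c,d), marked(d,d), ready(a,a), ready(b,b), ready(d,d), ready(f,f)}  (20 atoms)
F2 = F1 ∪ {inpos(b,b), marked(c,c)}  (22 atoms)
goal ⊆ F2  ⇒  h_max = 2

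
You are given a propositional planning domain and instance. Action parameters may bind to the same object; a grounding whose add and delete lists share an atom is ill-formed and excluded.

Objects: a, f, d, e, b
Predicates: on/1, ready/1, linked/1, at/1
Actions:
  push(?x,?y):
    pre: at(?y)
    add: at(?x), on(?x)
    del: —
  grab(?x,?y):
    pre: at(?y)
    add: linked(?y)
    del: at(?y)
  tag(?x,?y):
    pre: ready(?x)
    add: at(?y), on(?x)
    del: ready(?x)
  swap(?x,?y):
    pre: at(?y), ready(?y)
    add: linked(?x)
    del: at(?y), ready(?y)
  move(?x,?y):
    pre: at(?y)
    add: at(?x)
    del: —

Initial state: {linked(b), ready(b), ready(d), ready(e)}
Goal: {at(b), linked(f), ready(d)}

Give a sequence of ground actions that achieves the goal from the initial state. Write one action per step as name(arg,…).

1. tag(e,f)  →  {at(f), linked(b), on(e), ready(b), ready(d)}
2. push(b,f)  →  {at(b), at(f), linked(b), on(b), on(e), ready(b), ready(d)}
3. grab(a,f)  →  {at(b), linked(b), linked(f), on(b), on(e), ready(b), ready(d)}

tag(e,f); push(b,f); grab(a,f)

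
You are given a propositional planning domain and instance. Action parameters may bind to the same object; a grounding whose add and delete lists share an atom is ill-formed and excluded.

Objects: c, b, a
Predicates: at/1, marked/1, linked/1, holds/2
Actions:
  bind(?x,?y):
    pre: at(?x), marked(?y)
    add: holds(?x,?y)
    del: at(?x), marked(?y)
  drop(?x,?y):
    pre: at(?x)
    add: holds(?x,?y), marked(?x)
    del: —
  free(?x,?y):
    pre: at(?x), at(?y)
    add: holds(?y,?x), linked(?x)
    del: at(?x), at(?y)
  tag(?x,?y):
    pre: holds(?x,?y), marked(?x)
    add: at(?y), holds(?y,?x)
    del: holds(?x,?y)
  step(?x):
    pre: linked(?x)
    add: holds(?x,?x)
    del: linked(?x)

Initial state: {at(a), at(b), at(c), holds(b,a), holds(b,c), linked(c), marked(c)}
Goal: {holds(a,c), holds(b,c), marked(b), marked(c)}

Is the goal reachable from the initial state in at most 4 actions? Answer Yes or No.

1. drop(b,c)  →  {at(a), at(b), at(c), holds(b,a), holds(b,c), linked(c), marked(b), marked(c)}
2. drop(a,c)  →  {at(a), at(b), at(c), holds(a,c), holds(b,a), holds(b,c), linked(c), marked(a), marked(b), marked(c)}
optimal plan length = 2; 2 ≤ 4

Yes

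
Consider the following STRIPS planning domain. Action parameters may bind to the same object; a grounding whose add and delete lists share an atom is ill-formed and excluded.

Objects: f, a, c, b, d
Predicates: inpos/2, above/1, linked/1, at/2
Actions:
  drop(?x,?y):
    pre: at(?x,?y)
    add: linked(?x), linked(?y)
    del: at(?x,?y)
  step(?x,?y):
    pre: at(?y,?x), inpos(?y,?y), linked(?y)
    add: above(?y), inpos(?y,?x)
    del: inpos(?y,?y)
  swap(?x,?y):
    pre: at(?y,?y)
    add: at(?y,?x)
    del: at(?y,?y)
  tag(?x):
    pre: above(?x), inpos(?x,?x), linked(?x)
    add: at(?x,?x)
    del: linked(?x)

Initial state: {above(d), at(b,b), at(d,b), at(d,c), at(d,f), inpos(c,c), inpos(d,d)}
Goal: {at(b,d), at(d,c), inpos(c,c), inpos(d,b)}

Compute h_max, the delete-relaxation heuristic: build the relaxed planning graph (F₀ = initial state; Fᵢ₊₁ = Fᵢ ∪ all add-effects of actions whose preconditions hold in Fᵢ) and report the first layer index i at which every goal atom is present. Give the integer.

2

F0 = init (7 atoms)
F1 = F0 ∪ {at(b,a), at(b,c), at(b,d), at(b,f), linked(b), linked(c), linked(d), linked(f)}  (15 atoms)
F2 = F1 ∪ {at(d,d), inpos(d,b), inpos(d,c), inpos(d,f), linked(a)}  (20 atoms)
goal ⊆ F2  ⇒  h_max = 2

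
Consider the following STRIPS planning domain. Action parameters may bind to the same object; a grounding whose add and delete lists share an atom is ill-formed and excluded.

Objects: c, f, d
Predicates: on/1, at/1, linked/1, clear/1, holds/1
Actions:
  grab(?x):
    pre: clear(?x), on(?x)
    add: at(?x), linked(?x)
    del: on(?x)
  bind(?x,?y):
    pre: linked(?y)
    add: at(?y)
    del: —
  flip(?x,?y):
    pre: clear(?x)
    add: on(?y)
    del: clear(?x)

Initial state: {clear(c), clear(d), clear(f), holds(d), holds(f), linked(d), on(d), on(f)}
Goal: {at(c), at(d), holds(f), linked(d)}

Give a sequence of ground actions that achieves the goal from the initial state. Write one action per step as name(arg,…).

grab(d); flip(f,c); grab(c)

1. grab(d)  →  {at(d), clear(c), clear(d), clear(f), holds(d), holds(f), linked(d), on(f)}
2. flip(f,c)  →  {at(d), clear(c), clear(d), holds(d), holds(f), linked(d), on(c), on(f)}
3. grab(c)  →  {at(c), at(d), clear(c), clear(d), holds(d), holds(f), linked(c), linked(d), on(f)}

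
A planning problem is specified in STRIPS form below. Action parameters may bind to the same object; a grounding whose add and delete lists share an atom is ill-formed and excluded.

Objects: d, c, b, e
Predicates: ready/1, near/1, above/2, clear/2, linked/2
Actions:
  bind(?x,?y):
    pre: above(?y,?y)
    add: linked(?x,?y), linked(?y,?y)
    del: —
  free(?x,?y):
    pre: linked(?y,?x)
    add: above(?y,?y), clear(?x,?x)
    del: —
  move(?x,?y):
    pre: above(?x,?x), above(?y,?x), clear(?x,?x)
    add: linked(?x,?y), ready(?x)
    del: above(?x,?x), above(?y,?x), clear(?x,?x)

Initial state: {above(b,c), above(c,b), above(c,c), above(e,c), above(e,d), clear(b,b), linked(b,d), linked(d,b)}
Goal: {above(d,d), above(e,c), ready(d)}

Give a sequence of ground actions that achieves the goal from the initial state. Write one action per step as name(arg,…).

1. free(d,b)  →  {above(b,b), above(b,c), above(c,b), above(c,c), above(e,c), above(e,d), clear(b,b), clear(d,d), linked(b,d), linked(d,b)}
2. free(b,d)  →  {above(b,b), above(b,c), above(c,b), above(c,c), above(d,d), above(e,c), above(e,d), clear(b,b), clear(d,d), linked(b,d), linked(d,b)}
3. move(d,d)  →  {above(b,b), above(b,c), above(c,b), above(c,c), above(e,c), above(e,d), clear(b,b), linked(b,d), linked(d,b), linked(d,d), ready(d)}
4. free(d,d)  →  {above(b,b), above(b,c), above(c,b), above(c,c), above(d,d), above(e,c), above(e,d), clear(b,b), clear(d,d), linked(b,d), linked(d,b), linked(d,d), ready(d)}

free(d,b); free(b,d); move(d,d); free(d,d)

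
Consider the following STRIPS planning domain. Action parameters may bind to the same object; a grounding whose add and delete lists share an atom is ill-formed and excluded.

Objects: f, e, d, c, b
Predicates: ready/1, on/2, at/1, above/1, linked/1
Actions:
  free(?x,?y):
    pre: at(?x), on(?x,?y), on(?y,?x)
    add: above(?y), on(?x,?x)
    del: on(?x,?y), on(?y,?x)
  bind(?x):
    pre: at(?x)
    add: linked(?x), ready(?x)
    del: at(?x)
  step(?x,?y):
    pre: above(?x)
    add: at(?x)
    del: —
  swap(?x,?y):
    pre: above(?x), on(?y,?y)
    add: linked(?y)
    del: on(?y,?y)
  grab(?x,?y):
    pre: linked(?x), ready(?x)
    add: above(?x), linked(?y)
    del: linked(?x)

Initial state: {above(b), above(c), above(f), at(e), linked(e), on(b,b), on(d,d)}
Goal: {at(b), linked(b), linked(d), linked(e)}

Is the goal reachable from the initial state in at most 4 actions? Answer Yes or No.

Yes

1. step(b,f)  →  {above(b), above(c), above(f), at(b), at(e), linked(e), on(b,b), on(d,d)}
2. swap(f,d)  →  {above(b), above(c), above(f), at(b), at(e), linked(d), linked(e), on(b,b)}
3. swap(f,b)  →  {above(b), above(c), above(f), at(b), at(e), linked(b), linked(d), linked(e)}
optimal plan length = 3; 3 ≤ 4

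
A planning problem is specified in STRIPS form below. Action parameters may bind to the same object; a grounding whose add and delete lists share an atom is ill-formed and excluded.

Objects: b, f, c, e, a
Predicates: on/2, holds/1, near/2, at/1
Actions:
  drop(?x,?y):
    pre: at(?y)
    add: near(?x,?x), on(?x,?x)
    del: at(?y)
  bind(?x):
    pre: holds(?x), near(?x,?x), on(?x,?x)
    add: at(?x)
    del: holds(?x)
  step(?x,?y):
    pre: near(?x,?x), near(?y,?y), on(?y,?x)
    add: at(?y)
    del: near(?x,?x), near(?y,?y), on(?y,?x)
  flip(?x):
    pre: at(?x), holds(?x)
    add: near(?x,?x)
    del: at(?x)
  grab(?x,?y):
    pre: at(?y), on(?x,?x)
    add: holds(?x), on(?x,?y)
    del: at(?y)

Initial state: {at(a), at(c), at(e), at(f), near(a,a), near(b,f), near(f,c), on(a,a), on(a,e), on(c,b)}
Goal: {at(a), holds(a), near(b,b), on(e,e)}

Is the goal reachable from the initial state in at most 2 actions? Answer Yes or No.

No

1. drop(b,f)  →  {at(a), at(c), at(e), near(a,a), near(b,b), near(b,f), near(f,c), on(a,a), on(a,e), on(b,b), on(c,b)}
2. drop(e,c)  →  {at(a), at(e), near(a,a), near(b,b), near(b,f), near(e,e), near(f,c), on(a,a), on(a,e), on(b,b), on(c,b), on(e,e)}
3. grab(a,e)  →  {at(a), holds(a), near(a,a), near(b,b), near(b,f), near(e,e), near(f,c), on(a,a), on(a,e), on(b,b), on(c,b), on(e,e)}
optimal plan length = 3; 3 > 2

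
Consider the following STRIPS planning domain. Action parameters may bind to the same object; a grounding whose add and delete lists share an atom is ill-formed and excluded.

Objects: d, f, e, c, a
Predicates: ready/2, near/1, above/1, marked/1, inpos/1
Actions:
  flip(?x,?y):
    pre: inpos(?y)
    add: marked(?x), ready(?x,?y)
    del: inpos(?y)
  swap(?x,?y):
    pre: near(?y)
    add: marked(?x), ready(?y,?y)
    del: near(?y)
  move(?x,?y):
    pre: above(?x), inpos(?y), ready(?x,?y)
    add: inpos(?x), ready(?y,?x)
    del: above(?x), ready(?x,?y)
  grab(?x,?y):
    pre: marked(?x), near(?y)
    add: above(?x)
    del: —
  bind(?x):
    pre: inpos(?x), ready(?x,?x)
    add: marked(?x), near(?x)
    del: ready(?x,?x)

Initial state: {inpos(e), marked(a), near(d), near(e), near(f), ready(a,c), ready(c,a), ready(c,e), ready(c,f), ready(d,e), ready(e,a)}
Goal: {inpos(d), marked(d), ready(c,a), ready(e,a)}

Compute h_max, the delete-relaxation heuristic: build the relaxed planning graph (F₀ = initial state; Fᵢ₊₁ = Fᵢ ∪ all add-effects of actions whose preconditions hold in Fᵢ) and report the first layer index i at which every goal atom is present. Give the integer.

F0 = init (11 atoms)
F1 = F0 ∪ {above(a), marked(c), marked(d), marked(e), marked(f), ready(a,e), ready(d,d), ready(e,e), ready(f,e), ready(f,f)}  (21 atoms)
F2 = F1 ∪ {above(c), above(d), above(e), above(f), inpos(a)}  (26 atoms)
F3 = F2 ∪ {inpos(c), inpos(d), inpos(f), ready(a,a), ready(d,a), ready(e,c), ready(e,d), ready(e,f), ready(f,a)}  (35 atoms)
goal ⊆ F3  ⇒  h_max = 3

3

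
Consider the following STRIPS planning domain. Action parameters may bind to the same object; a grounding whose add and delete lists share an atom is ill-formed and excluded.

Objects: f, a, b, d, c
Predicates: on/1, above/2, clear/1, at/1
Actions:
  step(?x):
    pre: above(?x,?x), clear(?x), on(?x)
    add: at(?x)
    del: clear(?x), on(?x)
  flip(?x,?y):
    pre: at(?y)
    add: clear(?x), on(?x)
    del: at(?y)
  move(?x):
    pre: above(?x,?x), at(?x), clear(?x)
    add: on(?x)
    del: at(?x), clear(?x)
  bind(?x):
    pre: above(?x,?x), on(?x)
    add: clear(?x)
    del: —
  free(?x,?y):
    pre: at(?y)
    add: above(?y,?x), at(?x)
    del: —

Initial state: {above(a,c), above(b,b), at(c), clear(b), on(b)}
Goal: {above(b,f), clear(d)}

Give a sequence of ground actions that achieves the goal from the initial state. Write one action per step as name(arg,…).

step(b); flip(d,c); free(f,b)

1. step(b)  →  {above(a,c), above(b,b), at(b), at(c)}
2. flip(d,c)  →  {above(a,c), above(b,b), at(b), clear(d), on(d)}
3. free(f,b)  →  {above(a,c), above(b,b), above(b,f), at(b), at(f), clear(d), on(d)}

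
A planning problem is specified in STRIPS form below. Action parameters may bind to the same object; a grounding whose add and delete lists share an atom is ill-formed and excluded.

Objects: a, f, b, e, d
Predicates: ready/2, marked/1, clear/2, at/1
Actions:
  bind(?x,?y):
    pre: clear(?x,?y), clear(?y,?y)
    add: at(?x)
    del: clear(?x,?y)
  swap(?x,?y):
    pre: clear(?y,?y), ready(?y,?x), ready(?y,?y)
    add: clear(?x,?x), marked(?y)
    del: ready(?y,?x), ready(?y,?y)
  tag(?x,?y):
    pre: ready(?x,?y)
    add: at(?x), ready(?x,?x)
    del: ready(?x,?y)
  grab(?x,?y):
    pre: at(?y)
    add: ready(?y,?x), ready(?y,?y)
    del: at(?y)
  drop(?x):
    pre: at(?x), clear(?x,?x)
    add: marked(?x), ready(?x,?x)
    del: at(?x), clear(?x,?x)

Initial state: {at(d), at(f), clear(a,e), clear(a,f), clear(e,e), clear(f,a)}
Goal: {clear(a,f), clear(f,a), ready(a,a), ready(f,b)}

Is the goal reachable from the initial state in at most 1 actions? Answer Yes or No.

1. bind(a,e)  →  {at(a), at(d), at(f), clear(a,f), clear(e,e), clear(f,a)}
2. grab(a,a)  →  {at(d), at(f), clear(a,f), clear(e,e), clear(f,a), ready(a,a)}
3. grab(b,f)  →  {at(d), clear(a,f), clear(e,e), clear(f,a), ready(a,a), ready(f,b), ready(f,f)}
optimal plan length = 3; 3 > 1

No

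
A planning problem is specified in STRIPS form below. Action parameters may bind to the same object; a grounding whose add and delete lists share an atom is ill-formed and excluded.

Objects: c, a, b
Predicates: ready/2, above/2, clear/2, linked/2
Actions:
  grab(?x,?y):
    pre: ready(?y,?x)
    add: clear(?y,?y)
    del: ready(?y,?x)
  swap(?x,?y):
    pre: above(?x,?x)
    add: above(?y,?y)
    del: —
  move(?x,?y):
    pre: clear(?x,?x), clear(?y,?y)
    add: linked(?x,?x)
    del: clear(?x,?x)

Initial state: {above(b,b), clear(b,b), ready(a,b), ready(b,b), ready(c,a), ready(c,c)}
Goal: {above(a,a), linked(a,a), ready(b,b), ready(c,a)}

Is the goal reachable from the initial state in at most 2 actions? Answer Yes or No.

No

1. grab(b,a)  →  {above(b,b), clear(a,a), clear(b,b), ready(b,b), ready(c,a), ready(c,c)}
2. swap(b,a)  →  {above(a,a), above(b,b), clear(a,a), clear(b,b), ready(b,b), ready(c,a), ready(c,c)}
3. move(a,a)  →  {above(a,a), above(b,b), clear(b,b), linked(a,a), ready(b,b), ready(c,a), ready(c,c)}
optimal plan length = 3; 3 > 2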